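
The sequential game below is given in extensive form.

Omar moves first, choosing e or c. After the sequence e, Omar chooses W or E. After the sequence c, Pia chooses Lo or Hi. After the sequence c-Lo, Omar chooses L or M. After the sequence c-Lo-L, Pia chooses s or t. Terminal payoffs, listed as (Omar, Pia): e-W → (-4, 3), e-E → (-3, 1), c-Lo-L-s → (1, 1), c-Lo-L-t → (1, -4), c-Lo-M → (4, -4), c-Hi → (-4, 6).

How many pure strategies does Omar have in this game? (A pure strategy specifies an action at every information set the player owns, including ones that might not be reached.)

Omar owns the root with actions {e, c} — two choices.
Omar owns the node after e with actions {W, E} — two choices.
Omar owns the node after c-Lo with actions {L, M} — two choices.
A pure strategy fixes one action at each information set independently, so the count is the product 2 × 2 × 2 = 8.
(For reference, Pia has 4 pure strategies, giving a 8×4 normal-form matrix.)

8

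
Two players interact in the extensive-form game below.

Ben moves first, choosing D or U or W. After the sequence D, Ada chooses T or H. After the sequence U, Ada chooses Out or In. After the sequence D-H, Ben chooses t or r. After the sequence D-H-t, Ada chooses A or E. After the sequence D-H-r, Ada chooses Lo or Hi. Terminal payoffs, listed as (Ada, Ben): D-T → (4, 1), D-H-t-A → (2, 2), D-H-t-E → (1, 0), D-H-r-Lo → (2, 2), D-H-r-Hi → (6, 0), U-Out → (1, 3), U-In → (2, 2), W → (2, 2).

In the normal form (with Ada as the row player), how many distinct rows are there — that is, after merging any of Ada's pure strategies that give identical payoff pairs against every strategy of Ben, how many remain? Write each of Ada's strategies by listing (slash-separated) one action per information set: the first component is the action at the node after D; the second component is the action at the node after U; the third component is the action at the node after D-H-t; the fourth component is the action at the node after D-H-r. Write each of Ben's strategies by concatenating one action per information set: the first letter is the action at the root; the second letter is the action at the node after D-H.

10

Ada has 16 pure strategies: T/Out/A/Lo, T/Out/A/Hi, T/Out/E/Lo, T/Out/E/Hi, T/In/A/Lo, T/In/A/Hi, T/In/E/Lo, T/In/E/Hi, H/Out/A/Lo, H/Out/A/Hi, H/Out/E/Lo, H/Out/E/Hi, H/In/A/Lo, H/In/A/Hi, H/In/E/Lo, H/In/E/Hi. Columns: Dt, Dr, Ut, Ur, Wt, Wr.
{T/Out/A/Lo, T/Out/A/Hi, T/Out/E/Lo, T/Out/E/Hi} → row (4,1) (4,1) (1,3) (1,3) (2,2) (2,2)
{T/In/A/Lo, T/In/A/Hi, T/In/E/Lo, T/In/E/Hi} → row (4,1) (4,1) (2,2) (2,2) (2,2) (2,2)
{H/Out/A/Lo} → row (2,2) (2,2) (1,3) (1,3) (2,2) (2,2)
{H/Out/A/Hi} → row (2,2) (6,0) (1,3) (1,3) (2,2) (2,2)
{H/Out/E/Lo} → row (1,0) (2,2) (1,3) (1,3) (2,2) (2,2)
{H/Out/E/Hi} → row (1,0) (6,0) (1,3) (1,3) (2,2) (2,2)
{H/In/A/Lo} → row (2,2) (2,2) (2,2) (2,2) (2,2) (2,2)
{H/In/A/Hi} → row (2,2) (6,0) (2,2) (2,2) (2,2) (2,2)
{H/In/E/Lo} → row (1,0) (2,2) (2,2) (2,2) (2,2) (2,2)
{H/In/E/Hi} → row (1,0) (6,0) (2,2) (2,2) (2,2) (2,2)
That's 10 distinct rows out of 16 strategies.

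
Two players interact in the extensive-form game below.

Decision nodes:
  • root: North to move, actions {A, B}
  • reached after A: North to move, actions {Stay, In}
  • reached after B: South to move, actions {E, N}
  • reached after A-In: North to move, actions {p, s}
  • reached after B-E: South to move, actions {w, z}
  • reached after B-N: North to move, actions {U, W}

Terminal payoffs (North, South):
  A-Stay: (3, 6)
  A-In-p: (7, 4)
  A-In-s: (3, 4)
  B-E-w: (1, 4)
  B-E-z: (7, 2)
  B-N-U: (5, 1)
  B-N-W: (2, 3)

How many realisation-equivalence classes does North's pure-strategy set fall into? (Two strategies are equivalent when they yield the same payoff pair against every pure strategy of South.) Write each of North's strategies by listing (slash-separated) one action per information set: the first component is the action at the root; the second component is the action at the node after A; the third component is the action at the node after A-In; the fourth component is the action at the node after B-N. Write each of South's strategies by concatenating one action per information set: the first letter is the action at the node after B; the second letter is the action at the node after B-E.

North has 16 pure strategies: A/Stay/p/U, A/Stay/p/W, A/Stay/s/U, A/Stay/s/W, A/In/p/U, A/In/p/W, A/In/s/U, A/In/s/W, B/Stay/p/U, B/Stay/p/W, B/Stay/s/U, B/Stay/s/W, B/In/p/U, B/In/p/W, B/In/s/U, B/In/s/W. Columns: Ew, Ez, Nw, Nz.
{A/Stay/p/U, A/Stay/p/W, A/Stay/s/U, A/Stay/s/W} → row (3,6) (3,6) (3,6) (3,6)
{A/In/p/U, A/In/p/W} → row (7,4) (7,4) (7,4) (7,4)
{A/In/s/U, A/In/s/W} → row (3,4) (3,4) (3,4) (3,4)
{B/Stay/p/U, B/Stay/s/U, B/In/p/U, B/In/s/U} → row (1,4) (7,2) (5,1) (5,1)
{B/Stay/p/W, B/Stay/s/W, B/In/p/W, B/In/s/W} → row (1,4) (7,2) (2,3) (2,3)
That's 5 distinct rows out of 16 strategies.

5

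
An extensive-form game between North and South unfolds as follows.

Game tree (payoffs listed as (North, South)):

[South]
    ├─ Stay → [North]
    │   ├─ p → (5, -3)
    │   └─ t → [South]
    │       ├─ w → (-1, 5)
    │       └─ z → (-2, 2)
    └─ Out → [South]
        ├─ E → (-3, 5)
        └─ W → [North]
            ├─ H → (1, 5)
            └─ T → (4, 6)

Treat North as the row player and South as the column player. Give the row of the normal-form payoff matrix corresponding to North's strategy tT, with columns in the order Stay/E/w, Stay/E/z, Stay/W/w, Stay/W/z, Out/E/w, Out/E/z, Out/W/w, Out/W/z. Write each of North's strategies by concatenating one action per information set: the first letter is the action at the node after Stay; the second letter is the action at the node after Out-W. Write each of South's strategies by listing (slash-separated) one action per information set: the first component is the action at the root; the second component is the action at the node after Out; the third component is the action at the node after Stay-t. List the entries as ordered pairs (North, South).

vs Stay/E/w: South plays Stay → North plays t at [Stay] → South plays w at [Stay-t] → (-1, 5)
vs Stay/E/z: South plays Stay → North plays t at [Stay] → South plays z at [Stay-t] → (-2, 2)
vs Stay/W/w: South plays Stay → North plays t at [Stay] → South plays w at [Stay-t] → (-1, 5)
vs Stay/W/z: South plays Stay → North plays t at [Stay] → South plays z at [Stay-t] → (-2, 2)
vs Out/E/w: South plays Out → South plays E at [Out] → (-3, 5)
vs Out/E/z: South plays Out → South plays E at [Out] → (-3, 5)
vs Out/W/w: South plays Out → South plays W at [Out] → North plays T at [Out-W] → (4, 6)
vs Out/W/z: South plays Out → South plays W at [Out] → North plays T at [Out-W] → (4, 6)

(-1,5) (-2,2) (-1,5) (-2,2) (-3,5) (-3,5) (4,6) (4,6)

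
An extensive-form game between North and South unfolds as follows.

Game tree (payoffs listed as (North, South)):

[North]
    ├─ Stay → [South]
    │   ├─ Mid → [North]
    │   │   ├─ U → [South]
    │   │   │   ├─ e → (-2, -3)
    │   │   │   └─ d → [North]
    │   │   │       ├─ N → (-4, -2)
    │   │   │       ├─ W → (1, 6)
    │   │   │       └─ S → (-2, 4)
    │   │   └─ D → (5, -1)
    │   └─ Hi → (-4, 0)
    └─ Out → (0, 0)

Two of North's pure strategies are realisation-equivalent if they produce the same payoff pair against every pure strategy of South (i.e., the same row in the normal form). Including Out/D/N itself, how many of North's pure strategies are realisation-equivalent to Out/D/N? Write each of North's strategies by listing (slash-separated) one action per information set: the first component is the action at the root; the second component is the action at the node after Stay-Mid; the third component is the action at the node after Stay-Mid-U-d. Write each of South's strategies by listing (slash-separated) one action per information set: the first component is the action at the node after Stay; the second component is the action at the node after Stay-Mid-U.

Row for Out/D/N (columns Mid/e, Mid/d, Hi/e, Hi/d): (0,0) (0,0) (0,0) (0,0).
Under Out/D/N, North's choice at the node after Stay-Mid and at the node after Stay-Mid-U-d can never be reached regardless of what South does, so varying those choices leaves every outcome unchanged.
Holding the reachable choices fixed and varying the unreachable ones freely already gives 2 × 3 = 6 equivalent strategies.
No other strategy reproduces this row, so those 6 are the full class: Out/U/N, Out/U/W, Out/U/S, Out/D/N, Out/D/W, Out/D/S.

6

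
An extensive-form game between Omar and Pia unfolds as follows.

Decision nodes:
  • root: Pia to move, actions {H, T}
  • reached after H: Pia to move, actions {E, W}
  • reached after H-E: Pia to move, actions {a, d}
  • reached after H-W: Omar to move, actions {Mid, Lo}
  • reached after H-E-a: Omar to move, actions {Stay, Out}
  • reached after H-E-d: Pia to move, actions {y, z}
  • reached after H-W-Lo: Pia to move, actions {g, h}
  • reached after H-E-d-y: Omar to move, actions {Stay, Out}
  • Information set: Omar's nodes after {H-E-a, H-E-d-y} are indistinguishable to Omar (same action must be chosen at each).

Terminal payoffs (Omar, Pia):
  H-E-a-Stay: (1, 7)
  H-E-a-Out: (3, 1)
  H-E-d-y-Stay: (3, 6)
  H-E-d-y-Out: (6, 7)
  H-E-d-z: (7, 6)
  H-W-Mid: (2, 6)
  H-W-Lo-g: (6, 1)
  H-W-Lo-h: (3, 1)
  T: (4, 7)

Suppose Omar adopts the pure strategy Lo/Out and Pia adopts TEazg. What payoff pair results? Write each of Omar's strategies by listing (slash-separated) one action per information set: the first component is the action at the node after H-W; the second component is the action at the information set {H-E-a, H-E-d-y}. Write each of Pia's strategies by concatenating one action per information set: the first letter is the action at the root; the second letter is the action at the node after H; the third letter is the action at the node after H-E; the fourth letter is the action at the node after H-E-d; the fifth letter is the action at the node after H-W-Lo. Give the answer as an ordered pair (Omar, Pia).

(4, 7)

Trace the play path from the root:
  Pia plays T
→ terminal payoff (4, 7).
(Omar's choice at the node after H-W is never reached on this path, so it doesn't affect the outcome.)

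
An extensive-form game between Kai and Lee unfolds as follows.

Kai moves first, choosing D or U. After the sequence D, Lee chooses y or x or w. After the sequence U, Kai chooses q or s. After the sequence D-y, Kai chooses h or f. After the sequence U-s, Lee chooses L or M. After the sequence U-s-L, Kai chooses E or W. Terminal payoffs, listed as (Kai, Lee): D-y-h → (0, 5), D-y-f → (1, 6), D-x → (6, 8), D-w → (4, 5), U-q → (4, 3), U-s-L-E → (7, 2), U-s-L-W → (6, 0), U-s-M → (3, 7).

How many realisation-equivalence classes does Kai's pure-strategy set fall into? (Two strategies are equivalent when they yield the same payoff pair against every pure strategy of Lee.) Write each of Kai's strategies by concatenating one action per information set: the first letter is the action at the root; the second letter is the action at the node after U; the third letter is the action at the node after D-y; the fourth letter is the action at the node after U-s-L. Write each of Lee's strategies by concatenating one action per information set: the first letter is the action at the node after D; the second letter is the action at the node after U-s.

5

Kai has 16 pure strategies: DqhE, DqhW, DqfE, DqfW, DshE, DshW, DsfE, DsfW, UqhE, UqhW, UqfE, UqfW, UshE, UshW, UsfE, UsfW. Columns: yL, yM, xL, xM, wL, wM.
{DqhE, DqhW, DshE, DshW} → row (0,5) (0,5) (6,8) (6,8) (4,5) (4,5)
{DqfE, DqfW, DsfE, DsfW} → row (1,6) (1,6) (6,8) (6,8) (4,5) (4,5)
{UqhE, UqhW, UqfE, UqfW} → row (4,3) (4,3) (4,3) (4,3) (4,3) (4,3)
{UshE, UsfE} → row (7,2) (3,7) (7,2) (3,7) (7,2) (3,7)
{UshW, UsfW} → row (6,0) (3,7) (6,0) (3,7) (6,0) (3,7)
That's 5 distinct rows out of 16 strategies.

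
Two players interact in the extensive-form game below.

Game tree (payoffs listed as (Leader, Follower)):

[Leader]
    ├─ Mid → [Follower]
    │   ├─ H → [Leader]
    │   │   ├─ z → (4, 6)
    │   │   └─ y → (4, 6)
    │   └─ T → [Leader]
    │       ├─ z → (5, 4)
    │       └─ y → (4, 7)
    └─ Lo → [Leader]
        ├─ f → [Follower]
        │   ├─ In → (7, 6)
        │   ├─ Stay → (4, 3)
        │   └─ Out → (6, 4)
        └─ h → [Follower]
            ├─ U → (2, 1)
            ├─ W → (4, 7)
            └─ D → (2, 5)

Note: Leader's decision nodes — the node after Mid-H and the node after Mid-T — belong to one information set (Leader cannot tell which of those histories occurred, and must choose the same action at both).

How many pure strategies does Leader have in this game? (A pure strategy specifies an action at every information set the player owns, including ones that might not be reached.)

8

Leader owns the root with actions {Mid, Lo} — two choices.
Leader owns the node after Lo with actions {f, h} — two choices.
Leader owns the information set {Mid-H, Mid-T} with actions {z, y} — two choices.
A pure strategy fixes one action at each information set independently, so the count is the product 2 × 2 × 2 = 8.
(For reference, Follower has 18 pure strategies, giving a 8×18 normal-form matrix.)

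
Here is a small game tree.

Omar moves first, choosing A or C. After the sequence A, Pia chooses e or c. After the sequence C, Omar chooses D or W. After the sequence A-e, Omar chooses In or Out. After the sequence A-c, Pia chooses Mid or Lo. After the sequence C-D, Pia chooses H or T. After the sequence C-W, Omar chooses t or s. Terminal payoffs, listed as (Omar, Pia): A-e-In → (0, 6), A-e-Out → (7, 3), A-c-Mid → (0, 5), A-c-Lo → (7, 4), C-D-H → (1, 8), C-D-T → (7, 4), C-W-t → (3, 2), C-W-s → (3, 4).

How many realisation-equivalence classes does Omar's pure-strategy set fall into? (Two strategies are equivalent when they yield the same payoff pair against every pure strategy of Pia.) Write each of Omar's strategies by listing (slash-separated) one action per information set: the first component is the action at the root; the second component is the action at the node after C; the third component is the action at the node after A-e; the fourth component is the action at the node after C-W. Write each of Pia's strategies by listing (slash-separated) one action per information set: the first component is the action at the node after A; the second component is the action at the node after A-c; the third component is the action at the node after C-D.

Omar has 16 pure strategies: A/D/In/t, A/D/In/s, A/D/Out/t, A/D/Out/s, A/W/In/t, A/W/In/s, A/W/Out/t, A/W/Out/s, C/D/In/t, C/D/In/s, C/D/Out/t, C/D/Out/s, C/W/In/t, C/W/In/s, C/W/Out/t, C/W/Out/s. Columns: e/Mid/H, e/Mid/T, e/Lo/H, e/Lo/T, c/Mid/H, c/Mid/T, c/Lo/H, c/Lo/T.
{A/D/In/t, A/D/In/s, A/W/In/t, A/W/In/s} → row (0,6) (0,6) (0,6) (0,6) (0,5) (0,5) (7,4) (7,4)
{A/D/Out/t, A/D/Out/s, A/W/Out/t, A/W/Out/s} → row (7,3) (7,3) (7,3) (7,3) (0,5) (0,5) (7,4) (7,4)
{C/D/In/t, C/D/In/s, C/D/Out/t, C/D/Out/s} → row (1,8) (7,4) (1,8) (7,4) (1,8) (7,4) (1,8) (7,4)
{C/W/In/t, C/W/Out/t} → row (3,2) (3,2) (3,2) (3,2) (3,2) (3,2) (3,2) (3,2)
{C/W/In/s, C/W/Out/s} → row (3,4) (3,4) (3,4) (3,4) (3,4) (3,4) (3,4) (3,4)
That's 5 distinct rows out of 16 strategies.

5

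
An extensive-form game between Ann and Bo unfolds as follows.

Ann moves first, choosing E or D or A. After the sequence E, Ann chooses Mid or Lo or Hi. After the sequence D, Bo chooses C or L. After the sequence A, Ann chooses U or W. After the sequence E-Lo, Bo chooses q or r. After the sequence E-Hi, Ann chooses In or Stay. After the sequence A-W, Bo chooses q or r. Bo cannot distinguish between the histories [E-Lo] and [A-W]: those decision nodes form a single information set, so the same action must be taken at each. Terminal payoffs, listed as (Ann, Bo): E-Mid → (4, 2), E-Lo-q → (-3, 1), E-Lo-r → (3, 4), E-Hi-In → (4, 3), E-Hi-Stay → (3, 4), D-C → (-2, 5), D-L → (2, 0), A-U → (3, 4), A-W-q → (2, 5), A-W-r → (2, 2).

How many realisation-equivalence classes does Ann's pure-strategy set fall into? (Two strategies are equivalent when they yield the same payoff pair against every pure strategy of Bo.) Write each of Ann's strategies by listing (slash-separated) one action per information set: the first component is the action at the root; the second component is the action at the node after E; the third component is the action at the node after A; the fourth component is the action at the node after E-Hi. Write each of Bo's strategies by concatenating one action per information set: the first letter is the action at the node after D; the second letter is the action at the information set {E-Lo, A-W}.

6

Ann has 36 pure strategies: E/Mid/U/In, E/Mid/U/Stay, E/Mid/W/In, E/Mid/W/Stay, E/Lo/U/In, E/Lo/U/Stay, E/Lo/W/In, E/Lo/W/Stay, E/Hi/U/In, E/Hi/U/Stay, E/Hi/W/In, E/Hi/W/Stay, D/Mid/U/In, D/Mid/U/Stay, D/Mid/W/In, D/Mid/W/Stay, D/Lo/U/In, D/Lo/U/Stay, D/Lo/W/In, D/Lo/W/Stay, D/Hi/U/In, D/Hi/U/Stay, D/Hi/W/In, D/Hi/W/Stay, A/Mid/U/In, A/Mid/U/Stay, A/Mid/W/In, A/Mid/W/Stay, A/Lo/U/In, A/Lo/U/Stay, A/Lo/W/In, A/Lo/W/Stay, A/Hi/U/In, A/Hi/U/Stay, A/Hi/W/In, A/Hi/W/Stay. Columns: Cq, Cr, Lq, Lr.
{E/Mid/U/In, E/Mid/U/Stay, E/Mid/W/In, E/Mid/W/Stay} → row (4,2) (4,2) (4,2) (4,2)
{E/Lo/U/In, E/Lo/U/Stay, E/Lo/W/In, E/Lo/W/Stay} → row (-3,1) (3,4) (-3,1) (3,4)
{E/Hi/U/In, E/Hi/W/In} → row (4,3) (4,3) (4,3) (4,3)
{E/Hi/U/Stay, E/Hi/W/Stay, A/Mid/U/In, A/Mid/U/Stay, A/Lo/U/In, A/Lo/U/Stay, A/Hi/U/In, A/Hi/U/Stay} → row (3,4) (3,4) (3,4) (3,4)
{D/Mid/U/In, D/Mid/U/Stay, D/Mid/W/In, D/Mid/W/Stay, D/Lo/U/In, D/Lo/U/Stay, D/Lo/W/In, D/Lo/W/Stay, D/Hi/U/In, D/Hi/U/Stay, D/Hi/W/In, D/Hi/W/Stay} → row (-2,5) (-2,5) (2,0) (2,0)
{A/Mid/W/In, A/Mid/W/Stay, A/Lo/W/In, A/Lo/W/Stay, A/Hi/W/In, A/Hi/W/Stay} → row (2,5) (2,2) (2,5) (2,2)
That's 6 distinct rows out of 36 strategies.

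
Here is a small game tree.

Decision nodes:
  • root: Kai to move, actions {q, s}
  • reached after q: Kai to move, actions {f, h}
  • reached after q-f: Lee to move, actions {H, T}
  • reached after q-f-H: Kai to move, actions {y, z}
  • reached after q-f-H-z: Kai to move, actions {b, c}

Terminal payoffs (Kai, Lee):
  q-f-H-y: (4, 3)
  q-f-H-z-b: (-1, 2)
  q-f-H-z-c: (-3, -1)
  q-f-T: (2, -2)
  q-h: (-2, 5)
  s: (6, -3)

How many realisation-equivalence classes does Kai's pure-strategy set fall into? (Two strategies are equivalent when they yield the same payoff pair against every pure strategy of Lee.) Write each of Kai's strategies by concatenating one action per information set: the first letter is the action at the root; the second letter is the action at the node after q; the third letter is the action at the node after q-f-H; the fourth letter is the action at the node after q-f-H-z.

5

Kai has 16 pure strategies: qfyb, qfyc, qfzb, qfzc, qhyb, qhyc, qhzb, qhzc, sfyb, sfyc, sfzb, sfzc, shyb, shyc, shzb, shzc. Columns: H, T.
{qfyb, qfyc} → row (4,3) (2,-2)
{qfzb} → row (-1,2) (2,-2)
{qfzc} → row (-3,-1) (2,-2)
{qhyb, qhyc, qhzb, qhzc} → row (-2,5) (-2,5)
{sfyb, sfyc, sfzb, sfzc, shyb, shyc, shzb, shzc} → row (6,-3) (6,-3)
That's 5 distinct rows out of 16 strategies.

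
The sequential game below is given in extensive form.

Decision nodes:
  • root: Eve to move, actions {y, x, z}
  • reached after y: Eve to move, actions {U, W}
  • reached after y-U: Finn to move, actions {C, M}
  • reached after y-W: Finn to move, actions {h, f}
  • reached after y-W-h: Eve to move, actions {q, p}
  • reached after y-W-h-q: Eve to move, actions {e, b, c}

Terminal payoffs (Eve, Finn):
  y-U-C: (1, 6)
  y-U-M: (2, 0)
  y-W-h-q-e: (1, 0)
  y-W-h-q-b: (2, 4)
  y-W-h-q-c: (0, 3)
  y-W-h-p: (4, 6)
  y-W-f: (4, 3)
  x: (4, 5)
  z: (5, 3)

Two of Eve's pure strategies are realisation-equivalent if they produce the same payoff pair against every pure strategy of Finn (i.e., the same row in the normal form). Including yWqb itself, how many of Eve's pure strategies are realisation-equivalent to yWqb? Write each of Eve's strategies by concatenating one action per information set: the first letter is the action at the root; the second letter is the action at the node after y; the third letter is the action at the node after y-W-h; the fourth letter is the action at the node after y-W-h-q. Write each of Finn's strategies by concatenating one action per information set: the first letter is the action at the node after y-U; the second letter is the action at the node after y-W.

Row for yWqb (columns Ch, Cf, Mh, Mf): (2,4) (4,3) (2,4) (4,3).
Every one of Eve's information sets is on the play path for some reply by Finn when Eve follows yWqb.
Changing the action at any of them therefore changes at least one column, so only yWqb itself gives this row.

1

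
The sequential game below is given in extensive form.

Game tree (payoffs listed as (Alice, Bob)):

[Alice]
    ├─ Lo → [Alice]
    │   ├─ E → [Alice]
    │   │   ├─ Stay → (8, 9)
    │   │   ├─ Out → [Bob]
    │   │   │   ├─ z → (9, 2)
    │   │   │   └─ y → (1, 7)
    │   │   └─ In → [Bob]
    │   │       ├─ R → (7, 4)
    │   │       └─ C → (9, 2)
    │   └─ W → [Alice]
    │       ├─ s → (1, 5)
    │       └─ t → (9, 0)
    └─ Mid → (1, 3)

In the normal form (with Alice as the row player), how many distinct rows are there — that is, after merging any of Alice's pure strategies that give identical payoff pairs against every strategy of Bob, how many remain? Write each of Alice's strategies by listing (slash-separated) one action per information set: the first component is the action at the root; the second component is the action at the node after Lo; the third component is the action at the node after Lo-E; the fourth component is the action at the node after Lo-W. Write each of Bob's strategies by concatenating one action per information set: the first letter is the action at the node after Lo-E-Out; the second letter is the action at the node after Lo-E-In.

6

Alice has 24 pure strategies: Lo/E/Stay/s, Lo/E/Stay/t, Lo/E/Out/s, Lo/E/Out/t, Lo/E/In/s, Lo/E/In/t, Lo/W/Stay/s, Lo/W/Stay/t, Lo/W/Out/s, Lo/W/Out/t, Lo/W/In/s, Lo/W/In/t, Mid/E/Stay/s, Mid/E/Stay/t, Mid/E/Out/s, Mid/E/Out/t, Mid/E/In/s, Mid/E/In/t, Mid/W/Stay/s, Mid/W/Stay/t, Mid/W/Out/s, Mid/W/Out/t, Mid/W/In/s, Mid/W/In/t. Columns: zR, zC, yR, yC.
{Lo/E/Stay/s, Lo/E/Stay/t} → row (8,9) (8,9) (8,9) (8,9)
{Lo/E/Out/s, Lo/E/Out/t} → row (9,2) (9,2) (1,7) (1,7)
{Lo/E/In/s, Lo/E/In/t} → row (7,4) (9,2) (7,4) (9,2)
{Lo/W/Stay/s, Lo/W/Out/s, Lo/W/In/s} → row (1,5) (1,5) (1,5) (1,5)
{Lo/W/Stay/t, Lo/W/Out/t, Lo/W/In/t} → row (9,0) (9,0) (9,0) (9,0)
{Mid/E/Stay/s, Mid/E/Stay/t, Mid/E/Out/s, Mid/E/Out/t, Mid/E/In/s, Mid/E/In/t, Mid/W/Stay/s, Mid/W/Stay/t, Mid/W/Out/s, Mid/W/Out/t, Mid/W/In/s, Mid/W/In/t} → row (1,3) (1,3) (1,3) (1,3)
That's 6 distinct rows out of 24 strategies.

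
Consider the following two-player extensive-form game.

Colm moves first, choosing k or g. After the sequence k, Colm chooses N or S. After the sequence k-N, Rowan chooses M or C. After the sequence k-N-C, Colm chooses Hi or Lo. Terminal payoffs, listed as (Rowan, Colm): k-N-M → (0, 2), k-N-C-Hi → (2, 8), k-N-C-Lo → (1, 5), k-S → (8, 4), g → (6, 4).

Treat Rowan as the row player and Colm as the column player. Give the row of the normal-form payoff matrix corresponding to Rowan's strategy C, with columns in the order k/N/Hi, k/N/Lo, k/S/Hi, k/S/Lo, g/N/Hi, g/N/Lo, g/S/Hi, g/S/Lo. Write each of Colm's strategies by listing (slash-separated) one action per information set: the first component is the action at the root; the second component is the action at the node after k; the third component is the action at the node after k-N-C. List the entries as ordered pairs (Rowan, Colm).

vs k/N/Hi: Colm plays k → Colm plays N at [k] → Rowan plays C at [k-N] → Colm plays Hi at [k-N-C] → (2, 8)
vs k/N/Lo: Colm plays k → Colm plays N at [k] → Rowan plays C at [k-N] → Colm plays Lo at [k-N-C] → (1, 5)
vs k/S/Hi: Colm plays k → Colm plays S at [k] → (8, 4)
vs k/S/Lo: Colm plays k → Colm plays S at [k] → (8, 4)
vs g/N/Hi: Colm plays g → (6, 4)
vs g/N/Lo: Colm plays g → (6, 4)
vs g/S/Hi: Colm plays g → (6, 4)
vs g/S/Lo: Colm plays g → (6, 4)

(2,8) (1,5) (8,4) (8,4) (6,4) (6,4) (6,4) (6,4)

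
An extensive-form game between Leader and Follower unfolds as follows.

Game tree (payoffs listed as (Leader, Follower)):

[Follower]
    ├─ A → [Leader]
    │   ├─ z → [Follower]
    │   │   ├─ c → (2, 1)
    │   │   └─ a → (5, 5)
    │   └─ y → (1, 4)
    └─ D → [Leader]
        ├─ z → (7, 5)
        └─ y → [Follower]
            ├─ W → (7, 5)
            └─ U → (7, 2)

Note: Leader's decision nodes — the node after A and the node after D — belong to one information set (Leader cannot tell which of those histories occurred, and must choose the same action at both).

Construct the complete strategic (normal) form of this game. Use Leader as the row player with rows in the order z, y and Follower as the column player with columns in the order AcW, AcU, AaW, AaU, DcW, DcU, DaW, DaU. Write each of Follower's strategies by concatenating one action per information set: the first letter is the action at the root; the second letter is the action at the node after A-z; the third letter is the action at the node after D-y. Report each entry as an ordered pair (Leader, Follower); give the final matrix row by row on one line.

          AcW      AcU      AaW      AaU      DcW      DcU      DaW      DaU
   z    (2,1)    (2,1)    (5,5)    (5,5)    (7,5)    (7,5)    (7,5)    (7,5)
   y    (1,4)    (1,4)    (1,4)    (1,4)    (7,5)    (7,2)    (7,5)    (7,2)

z: (2,1) (2,1) (5,5) (5,5) (7,5) (7,5) (7,5) (7,5) | y: (1,4) (1,4) (1,4) (1,4) (7,5) (7,2) (7,5) (7,2)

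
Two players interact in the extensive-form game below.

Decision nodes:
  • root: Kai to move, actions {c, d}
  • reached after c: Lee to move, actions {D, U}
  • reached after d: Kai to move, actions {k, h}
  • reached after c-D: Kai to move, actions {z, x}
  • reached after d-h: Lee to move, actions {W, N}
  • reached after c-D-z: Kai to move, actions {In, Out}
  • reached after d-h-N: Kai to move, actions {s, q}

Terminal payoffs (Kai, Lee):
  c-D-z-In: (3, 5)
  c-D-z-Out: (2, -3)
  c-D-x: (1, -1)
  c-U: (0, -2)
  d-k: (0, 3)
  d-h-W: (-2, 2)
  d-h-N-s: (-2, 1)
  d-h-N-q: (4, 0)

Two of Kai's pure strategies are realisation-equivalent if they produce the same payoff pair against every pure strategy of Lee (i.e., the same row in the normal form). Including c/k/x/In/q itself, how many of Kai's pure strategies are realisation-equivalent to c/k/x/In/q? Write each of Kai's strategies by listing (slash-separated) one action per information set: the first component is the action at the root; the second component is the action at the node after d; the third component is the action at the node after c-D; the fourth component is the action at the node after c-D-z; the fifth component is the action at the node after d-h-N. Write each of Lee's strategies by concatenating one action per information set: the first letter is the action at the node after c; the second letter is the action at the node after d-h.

8

Row for c/k/x/In/q (columns DW, DN, UW, UN): (1,-1) (1,-1) (0,-2) (0,-2).
Under c/k/x/In/q, Kai's choice at the node after d and at the node after c-D-z and at the node after d-h-N can never be reached regardless of what Lee does, so varying those choices leaves every outcome unchanged.
Holding the reachable choices fixed and varying the unreachable ones freely already gives 2 × 2 × 2 = 8 equivalent strategies.
No other strategy reproduces this row, so those 8 are the full class: c/k/x/In/s, c/k/x/In/q, c/k/x/Out/s, c/k/x/Out/q, c/h/x/In/s, c/h/x/In/q, c/h/x/Out/s, c/h/x/Out/q.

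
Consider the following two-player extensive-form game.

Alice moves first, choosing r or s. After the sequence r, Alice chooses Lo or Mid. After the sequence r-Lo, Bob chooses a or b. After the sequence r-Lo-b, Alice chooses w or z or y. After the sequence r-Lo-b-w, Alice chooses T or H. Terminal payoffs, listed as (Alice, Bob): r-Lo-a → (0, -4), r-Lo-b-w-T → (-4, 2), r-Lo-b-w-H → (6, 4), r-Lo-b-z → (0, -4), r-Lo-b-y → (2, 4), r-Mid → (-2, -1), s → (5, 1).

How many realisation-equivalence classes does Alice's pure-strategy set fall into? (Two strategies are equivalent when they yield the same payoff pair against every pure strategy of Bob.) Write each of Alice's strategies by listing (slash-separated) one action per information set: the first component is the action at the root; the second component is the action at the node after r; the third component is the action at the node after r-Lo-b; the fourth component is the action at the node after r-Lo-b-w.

Alice has 24 pure strategies: r/Lo/w/T, r/Lo/w/H, r/Lo/z/T, r/Lo/z/H, r/Lo/y/T, r/Lo/y/H, r/Mid/w/T, r/Mid/w/H, r/Mid/z/T, r/Mid/z/H, r/Mid/y/T, r/Mid/y/H, s/Lo/w/T, s/Lo/w/H, s/Lo/z/T, s/Lo/z/H, s/Lo/y/T, s/Lo/y/H, s/Mid/w/T, s/Mid/w/H, s/Mid/z/T, s/Mid/z/H, s/Mid/y/T, s/Mid/y/H. Columns: a, b.
{r/Lo/w/T} → row (0,-4) (-4,2)
{r/Lo/w/H} → row (0,-4) (6,4)
{r/Lo/z/T, r/Lo/z/H} → row (0,-4) (0,-4)
{r/Lo/y/T, r/Lo/y/H} → row (0,-4) (2,4)
{r/Mid/w/T, r/Mid/w/H, r/Mid/z/T, r/Mid/z/H, r/Mid/y/T, r/Mid/y/H} → row (-2,-1) (-2,-1)
{s/Lo/w/T, s/Lo/w/H, s/Lo/z/T, s/Lo/z/H, s/Lo/y/T, s/Lo/y/H, s/Mid/w/T, s/Mid/w/H, s/Mid/z/T, s/Mid/z/H, s/Mid/y/T, s/Mid/y/H} → row (5,1) (5,1)
That's 6 distinct rows out of 24 strategies.

6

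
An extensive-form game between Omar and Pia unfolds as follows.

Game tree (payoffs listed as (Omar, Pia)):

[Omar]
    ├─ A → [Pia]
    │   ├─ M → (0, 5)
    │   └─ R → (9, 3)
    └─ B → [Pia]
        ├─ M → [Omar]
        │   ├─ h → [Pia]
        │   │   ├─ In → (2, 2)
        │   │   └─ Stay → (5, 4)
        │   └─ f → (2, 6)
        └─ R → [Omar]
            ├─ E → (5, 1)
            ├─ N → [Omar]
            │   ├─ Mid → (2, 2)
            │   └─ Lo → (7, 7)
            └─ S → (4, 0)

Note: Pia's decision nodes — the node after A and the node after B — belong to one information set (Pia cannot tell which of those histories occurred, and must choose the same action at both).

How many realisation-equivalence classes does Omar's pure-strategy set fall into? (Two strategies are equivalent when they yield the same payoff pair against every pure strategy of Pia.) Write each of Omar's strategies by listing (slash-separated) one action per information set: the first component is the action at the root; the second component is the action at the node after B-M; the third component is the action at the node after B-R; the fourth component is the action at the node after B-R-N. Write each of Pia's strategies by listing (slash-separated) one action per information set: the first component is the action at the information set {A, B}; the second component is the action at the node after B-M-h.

9

Omar has 24 pure strategies: A/h/E/Mid, A/h/E/Lo, A/h/N/Mid, A/h/N/Lo, A/h/S/Mid, A/h/S/Lo, A/f/E/Mid, A/f/E/Lo, A/f/N/Mid, A/f/N/Lo, A/f/S/Mid, A/f/S/Lo, B/h/E/Mid, B/h/E/Lo, B/h/N/Mid, B/h/N/Lo, B/h/S/Mid, B/h/S/Lo, B/f/E/Mid, B/f/E/Lo, B/f/N/Mid, B/f/N/Lo, B/f/S/Mid, B/f/S/Lo. Columns: M/In, M/Stay, R/In, R/Stay.
{A/h/E/Mid, A/h/E/Lo, A/h/N/Mid, A/h/N/Lo, A/h/S/Mid, A/h/S/Lo, A/f/E/Mid, A/f/E/Lo, A/f/N/Mid, A/f/N/Lo, A/f/S/Mid, A/f/S/Lo} → row (0,5) (0,5) (9,3) (9,3)
{B/h/E/Mid, B/h/E/Lo} → row (2,2) (5,4) (5,1) (5,1)
{B/h/N/Mid} → row (2,2) (5,4) (2,2) (2,2)
{B/h/N/Lo} → row (2,2) (5,4) (7,7) (7,7)
{B/h/S/Mid, B/h/S/Lo} → row (2,2) (5,4) (4,0) (4,0)
{B/f/E/Mid, B/f/E/Lo} → row (2,6) (2,6) (5,1) (5,1)
{B/f/N/Mid} → row (2,6) (2,6) (2,2) (2,2)
{B/f/N/Lo} → row (2,6) (2,6) (7,7) (7,7)
{B/f/S/Mid, B/f/S/Lo} → row (2,6) (2,6) (4,0) (4,0)
That's 9 distinct rows out of 24 strategies.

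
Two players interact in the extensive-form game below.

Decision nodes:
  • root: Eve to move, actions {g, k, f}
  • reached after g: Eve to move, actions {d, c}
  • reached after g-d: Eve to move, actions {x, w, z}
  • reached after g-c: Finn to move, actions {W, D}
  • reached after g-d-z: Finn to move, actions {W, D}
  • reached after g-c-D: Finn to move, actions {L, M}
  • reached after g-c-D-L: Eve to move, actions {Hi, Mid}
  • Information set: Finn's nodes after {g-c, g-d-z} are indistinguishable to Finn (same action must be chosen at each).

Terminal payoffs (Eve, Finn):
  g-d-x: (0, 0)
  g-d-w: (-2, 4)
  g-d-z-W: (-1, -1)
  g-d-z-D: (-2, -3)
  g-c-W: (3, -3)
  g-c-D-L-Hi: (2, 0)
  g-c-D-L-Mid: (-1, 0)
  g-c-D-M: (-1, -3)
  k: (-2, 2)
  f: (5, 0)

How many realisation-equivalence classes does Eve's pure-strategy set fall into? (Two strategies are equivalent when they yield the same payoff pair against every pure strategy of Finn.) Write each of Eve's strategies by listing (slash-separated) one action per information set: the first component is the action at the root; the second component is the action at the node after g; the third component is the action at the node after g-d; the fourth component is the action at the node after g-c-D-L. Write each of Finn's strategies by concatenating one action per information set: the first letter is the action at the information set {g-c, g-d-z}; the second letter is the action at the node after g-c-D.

Eve has 36 pure strategies: g/d/x/Hi, g/d/x/Mid, g/d/w/Hi, g/d/w/Mid, g/d/z/Hi, g/d/z/Mid, g/c/x/Hi, g/c/x/Mid, g/c/w/Hi, g/c/w/Mid, g/c/z/Hi, g/c/z/Mid, k/d/x/Hi, k/d/x/Mid, k/d/w/Hi, k/d/w/Mid, k/d/z/Hi, k/d/z/Mid, k/c/x/Hi, k/c/x/Mid, k/c/w/Hi, k/c/w/Mid, k/c/z/Hi, k/c/z/Mid, f/d/x/Hi, f/d/x/Mid, f/d/w/Hi, f/d/w/Mid, f/d/z/Hi, f/d/z/Mid, f/c/x/Hi, f/c/x/Mid, f/c/w/Hi, f/c/w/Mid, f/c/z/Hi, f/c/z/Mid. Columns: WL, WM, DL, DM.
{g/d/x/Hi, g/d/x/Mid} → row (0,0) (0,0) (0,0) (0,0)
{g/d/w/Hi, g/d/w/Mid} → row (-2,4) (-2,4) (-2,4) (-2,4)
{g/d/z/Hi, g/d/z/Mid} → row (-1,-1) (-1,-1) (-2,-3) (-2,-3)
{g/c/x/Hi, g/c/w/Hi, g/c/z/Hi} → row (3,-3) (3,-3) (2,0) (-1,-3)
{g/c/x/Mid, g/c/w/Mid, g/c/z/Mid} → row (3,-3) (3,-3) (-1,0) (-1,-3)
{k/d/x/Hi, k/d/x/Mid, k/d/w/Hi, k/d/w/Mid, k/d/z/Hi, k/d/z/Mid, k/c/x/Hi, k/c/x/Mid, k/c/w/Hi, k/c/w/Mid, k/c/z/Hi, k/c/z/Mid} → row (-2,2) (-2,2) (-2,2) (-2,2)
{f/d/x/Hi, f/d/x/Mid, f/d/w/Hi, f/d/w/Mid, f/d/z/Hi, f/d/z/Mid, f/c/x/Hi, f/c/x/Mid, f/c/w/Hi, f/c/w/Mid, f/c/z/Hi, f/c/z/Mid} → row (5,0) (5,0) (5,0) (5,0)
That's 7 distinct rows out of 36 strategies.

7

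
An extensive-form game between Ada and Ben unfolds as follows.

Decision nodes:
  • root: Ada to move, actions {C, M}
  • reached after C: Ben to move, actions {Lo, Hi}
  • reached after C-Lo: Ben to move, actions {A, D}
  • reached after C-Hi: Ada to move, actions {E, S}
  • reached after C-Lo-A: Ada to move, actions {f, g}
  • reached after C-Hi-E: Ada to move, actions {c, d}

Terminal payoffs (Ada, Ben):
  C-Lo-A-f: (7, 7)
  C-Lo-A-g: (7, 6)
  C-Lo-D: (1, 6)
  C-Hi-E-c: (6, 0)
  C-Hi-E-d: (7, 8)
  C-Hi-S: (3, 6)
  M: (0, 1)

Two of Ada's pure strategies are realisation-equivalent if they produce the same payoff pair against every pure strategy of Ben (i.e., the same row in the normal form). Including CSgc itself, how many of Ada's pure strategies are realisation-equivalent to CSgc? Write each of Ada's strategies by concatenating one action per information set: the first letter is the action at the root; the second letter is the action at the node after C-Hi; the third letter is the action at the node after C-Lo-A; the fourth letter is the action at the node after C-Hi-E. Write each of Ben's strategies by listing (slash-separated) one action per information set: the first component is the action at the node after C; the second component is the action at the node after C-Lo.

2

Row for CSgc (columns Lo/A, Lo/D, Hi/A, Hi/D): (7,6) (1,6) (3,6) (3,6).
Under CSgc, Ada's choice at the node after C-Hi-E can never be reached regardless of what Ben does, so varying those choices leaves every outcome unchanged.
Holding the reachable choices fixed and varying the unreachable one freely already gives 2 equivalent strategies.
No other strategy reproduces this row, so those 2 are the full class: CSgc, CSgd.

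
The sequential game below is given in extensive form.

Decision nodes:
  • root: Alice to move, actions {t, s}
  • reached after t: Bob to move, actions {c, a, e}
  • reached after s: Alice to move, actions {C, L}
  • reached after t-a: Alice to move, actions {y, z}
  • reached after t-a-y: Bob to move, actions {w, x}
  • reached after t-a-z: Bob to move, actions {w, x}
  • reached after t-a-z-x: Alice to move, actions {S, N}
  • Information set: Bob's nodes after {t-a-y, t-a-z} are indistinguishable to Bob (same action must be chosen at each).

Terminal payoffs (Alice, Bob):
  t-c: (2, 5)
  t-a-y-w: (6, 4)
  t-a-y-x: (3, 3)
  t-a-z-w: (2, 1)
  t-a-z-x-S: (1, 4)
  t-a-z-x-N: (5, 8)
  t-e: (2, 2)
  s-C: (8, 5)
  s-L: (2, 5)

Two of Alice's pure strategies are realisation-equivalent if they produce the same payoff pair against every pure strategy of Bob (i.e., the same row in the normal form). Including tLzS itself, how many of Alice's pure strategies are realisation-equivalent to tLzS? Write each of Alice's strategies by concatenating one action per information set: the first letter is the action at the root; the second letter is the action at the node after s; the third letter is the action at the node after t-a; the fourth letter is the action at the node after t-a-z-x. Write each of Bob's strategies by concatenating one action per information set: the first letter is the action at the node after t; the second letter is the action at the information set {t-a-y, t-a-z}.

Row for tLzS (columns cw, cx, aw, ax, ew, ex): (2,5) (2,5) (2,1) (1,4) (2,2) (2,2).
Under tLzS, Alice's choice at the node after s can never be reached regardless of what Bob does, so varying those choices leaves every outcome unchanged.
Holding the reachable choices fixed and varying the unreachable one freely already gives 2 equivalent strategies.
No other strategy reproduces this row, so those 2 are the full class: tCzS, tLzS.

2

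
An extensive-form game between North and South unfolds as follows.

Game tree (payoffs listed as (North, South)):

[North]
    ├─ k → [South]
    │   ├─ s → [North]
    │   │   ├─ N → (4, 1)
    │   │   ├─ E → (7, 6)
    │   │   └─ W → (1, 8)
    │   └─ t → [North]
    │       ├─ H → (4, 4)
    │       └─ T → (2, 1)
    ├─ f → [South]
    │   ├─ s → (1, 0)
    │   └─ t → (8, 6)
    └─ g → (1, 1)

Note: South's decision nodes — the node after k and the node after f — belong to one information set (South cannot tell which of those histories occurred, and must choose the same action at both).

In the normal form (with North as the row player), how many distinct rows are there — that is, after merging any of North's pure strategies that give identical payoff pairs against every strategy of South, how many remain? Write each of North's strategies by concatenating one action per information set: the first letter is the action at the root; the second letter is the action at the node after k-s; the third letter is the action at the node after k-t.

North has 18 pure strategies: kNH, kNT, kEH, kET, kWH, kWT, fNH, fNT, fEH, fET, fWH, fWT, gNH, gNT, gEH, gET, gWH, gWT. Columns: s, t.
{kNH} → row (4,1) (4,4)
{kNT} → row (4,1) (2,1)
{kEH} → row (7,6) (4,4)
{kET} → row (7,6) (2,1)
{kWH} → row (1,8) (4,4)
{kWT} → row (1,8) (2,1)
{fNH, fNT, fEH, fET, fWH, fWT} → row (1,0) (8,6)
{gNH, gNT, gEH, gET, gWH, gWT} → row (1,1) (1,1)
That's 8 distinct rows out of 18 strategies.

8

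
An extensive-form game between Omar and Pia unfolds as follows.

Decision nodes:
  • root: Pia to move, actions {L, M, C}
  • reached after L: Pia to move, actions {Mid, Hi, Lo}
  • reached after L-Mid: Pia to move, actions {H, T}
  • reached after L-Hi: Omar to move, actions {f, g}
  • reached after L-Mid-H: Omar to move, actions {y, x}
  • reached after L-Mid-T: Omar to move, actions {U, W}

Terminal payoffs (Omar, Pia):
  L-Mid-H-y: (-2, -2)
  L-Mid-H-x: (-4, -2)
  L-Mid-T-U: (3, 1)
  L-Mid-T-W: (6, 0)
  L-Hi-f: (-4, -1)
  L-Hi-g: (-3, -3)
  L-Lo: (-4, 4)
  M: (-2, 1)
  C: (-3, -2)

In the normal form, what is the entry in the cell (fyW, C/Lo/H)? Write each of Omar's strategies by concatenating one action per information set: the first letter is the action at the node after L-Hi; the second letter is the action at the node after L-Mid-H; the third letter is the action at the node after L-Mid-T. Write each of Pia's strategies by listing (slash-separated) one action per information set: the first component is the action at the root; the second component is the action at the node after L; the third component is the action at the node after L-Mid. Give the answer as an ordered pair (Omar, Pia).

Trace the play path from the root:
  Pia plays C
→ terminal payoff (-3, -2).
(Omar's choice at the node after L-Hi is never reached on this path, so it doesn't affect the outcome.)

(-3, -2)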